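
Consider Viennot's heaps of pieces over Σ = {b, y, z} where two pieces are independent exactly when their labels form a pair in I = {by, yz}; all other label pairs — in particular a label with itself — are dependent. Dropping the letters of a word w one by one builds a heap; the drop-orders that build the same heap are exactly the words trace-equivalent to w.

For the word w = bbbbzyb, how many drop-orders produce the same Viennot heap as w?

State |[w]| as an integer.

7

0(b) covers ∅
1(b) covers 0:b
2(b) covers 1:b
3(b) covers 2:b
4(z) covers 3:b
5(y) covers ∅
6(b) covers 4:z
floor of heap: 0:b, 5:y
completions by unplaced set U, small U first (add the entries for U minus each lowest piece of U):
  |U|=1: {5}:1  {6}:1
  |U|=2: {4,6}:1  {5,6}:2
  |U|=3: {3,4,6}:1  {4,5,6}:3
  |U|=4: {2,3,4,6}:1  {3,4,5,6}:4
  |U|=5: {1,2,3,4,6}:1  {2,3,4,5,6}:5
  start at 0(b): 6
  start at 5(y): 1
sum over floor = 7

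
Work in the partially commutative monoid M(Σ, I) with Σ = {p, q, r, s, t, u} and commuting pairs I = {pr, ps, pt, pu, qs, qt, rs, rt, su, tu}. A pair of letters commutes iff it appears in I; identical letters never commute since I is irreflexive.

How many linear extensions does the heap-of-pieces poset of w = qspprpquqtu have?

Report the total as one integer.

220

#0=q has no predecessor
#1=s has no predecessor
#2=p depends on [0:q]
#3=p depends on [2:p]
#4=r depends on [0:q]
#5=p depends on [3:p]
#6=q depends on [4:r, 5:p]
#7=u depends on [6:q]
#8=q depends on [7:u]
#9=t depends on [1:s]
#10=u depends on [8:q]
sources: [0:q, 1:s]
N(rest) = Σ N(rest − s) over sources s of rest; N(one piece) = 1:
  size 1 → [9]=1  [10]=1
  size 2 → [1,9]=1  [8,10]=1  [9,10]=2
  size 3 → [1,9,10]=3  [7,8,10]=1  [8,9,10]=3
  size 4 → [1,8,9,10]=6  [6,7,8,10]=1  [7,8,9,10]=4
  size 5 → [1,7,8,9,10]=10  [4,6,7,8,10]=1  [5,6,7,8,10]=1  [6,7,8,9,10]=5
  size 6 → [1,6,7,8,9,10]=15  [3,5,6,7,8,10]=1  [4,5,6,7,8,10]=2  [4,6,7,8,9,10]=6  [5,6,7,8,9,10]=6
  size 7 → [1,4,6,7,8,9,10]=21  [1,5,6,7,8,9,10]=21  [2,3,5,6,7,8,10]=1  [3,4,5,6,7,8,10]=3  [3,5,6,7,8,9,10]=7  [4,5,6,7,8,9,10]=14
  size 8 → [1,3,5,6,7,8,9,10]=28  [1,4,5,6,7,8,9,10]=56  [2,3,4,5,6,7,8,10]=4  [2,3,5,6,7,8,9,10]=8  [3,4,5,6,7,8,9,10]=24
  size 9 → [0,2,3,4,5,6,7,8,10]=4  [1,2,3,5,6,7,8,9,10]=36  [1,3,4,5,6,7,8,9,10]=108  [2,3,4,5,6,7,8,9,10]=36
  first=0(q) contributes 180
  first=1(s) contributes 40
|[w]| = 220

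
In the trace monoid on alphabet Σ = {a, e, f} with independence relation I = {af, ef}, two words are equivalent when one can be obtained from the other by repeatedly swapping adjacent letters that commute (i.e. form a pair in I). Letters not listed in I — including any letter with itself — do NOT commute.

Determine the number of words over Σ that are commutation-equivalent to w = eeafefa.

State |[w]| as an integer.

21

0(e) covers ∅
1(e) covers 0:e
2(a) covers 1:e
3(f) covers ∅
4(e) covers 2:a
5(f) covers 3:f
6(a) covers 4:e
floor of heap: 0:e, 3:f
completions by unplaced set U, small U first (add the entries for U minus each lowest piece of U):
  |U|=1: {5}:1  {6}:1
  |U|=2: {3,5}:1  {4,6}:1  {5,6}:2
  |U|=3: {2,4,6}:1  {3,5,6}:3  {4,5,6}:3
  |U|=4: {1,2,4,6}:1  {2,4,5,6}:4  {3,4,5,6}:6
  |U|=5: {0,1,2,4,6}:1  {1,2,4,5,6}:5  {2,3,4,5,6}:10
  start at 0(e): 15
  start at 3(f): 6
sum over floor = 21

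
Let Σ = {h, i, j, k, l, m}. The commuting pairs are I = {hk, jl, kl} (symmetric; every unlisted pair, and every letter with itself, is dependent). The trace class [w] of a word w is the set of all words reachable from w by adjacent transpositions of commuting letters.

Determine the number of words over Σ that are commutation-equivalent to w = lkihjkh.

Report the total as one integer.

#0=l has no predecessor
#1=k has no predecessor
#2=i depends on [0:l, 1:k]
#3=h depends on [2:i]
#4=j depends on [3:h]
#5=k depends on [4:j]
#6=h depends on [4:j]
sources: [0:l, 1:k]
N(rest) = Σ N(rest − s) over sources s of rest; N(one piece) = 1:
  size 1 → [5]=1  [6]=1
  size 2 → [5,6]=2
  size 3 → [4,5,6]=2
  size 4 → [3,4,5,6]=2
  size 5 → [2,3,4,5,6]=2
  first=0(l) contributes 2
  first=1(k) contributes 2
|[w]| = 4

4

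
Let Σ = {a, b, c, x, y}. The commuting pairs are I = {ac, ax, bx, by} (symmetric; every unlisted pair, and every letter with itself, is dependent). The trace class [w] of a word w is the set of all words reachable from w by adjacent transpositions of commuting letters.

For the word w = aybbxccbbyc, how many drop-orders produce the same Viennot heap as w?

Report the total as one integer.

drop 0:a onto floor
drop 1:y onto {0:a}
drop 2:b onto {0:a}
drop 3:b onto {2:b}
drop 4:x onto {1:y}
drop 5:c onto {3:b, 4:x}
drop 6:c onto {5:c}
drop 7:b onto {6:c}
drop 8:b onto {7:b}
drop 9:y onto {6:c}
drop 10:c onto {8:b, 9:y}
ground layer = {0:a}
drop-orders for the pieces not yet dropped (sum over which currently-grounded one goes next):
  1 to go: {10} 1
  2 to go: {8,10} 1  {9,10} 1
  3 to go: {7,8,10} 1  {8,9,10} 2
  4 to go: {7,8,9,10} 3
  5 to go: {6,7,8,9,10} 3
  6 to go: {5,6,7,8,9,10} 3
  7 to go: {3,5,6,7,8,9,10} 3  {4,5,6,7,8,9,10} 3
  8 to go: {1,4,5,6,7,8,9,10} 3  {2,3,5,6,7,8,9,10} 3  {3,4,5,6,7,8,9,10} 6
  9 to go: {1,3,4,5,6,7,8,9,10} 9  {2,3,4,5,6,7,8,9,10} 9
  if 0:a drops first: 18 orders

18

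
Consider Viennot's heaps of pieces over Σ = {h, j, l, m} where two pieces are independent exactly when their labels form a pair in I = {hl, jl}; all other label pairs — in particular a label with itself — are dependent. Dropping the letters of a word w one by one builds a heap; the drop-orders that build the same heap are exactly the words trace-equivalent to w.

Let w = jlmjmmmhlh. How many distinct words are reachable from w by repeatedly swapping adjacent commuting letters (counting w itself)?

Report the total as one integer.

#0=j has no predecessor
#1=l has no predecessor
#2=m depends on [0:j, 1:l]
#3=j depends on [2:m]
#4=m depends on [3:j]
#5=m depends on [4:m]
#6=m depends on [5:m]
#7=h depends on [6:m]
#8=l depends on [6:m]
#9=h depends on [7:h]
sources: [0:j, 1:l]
N(rest) = Σ N(rest − s) over sources s of rest; N(one piece) = 1:
  size 1 → [8]=1  [9]=1
  size 2 → [7,9]=1  [8,9]=2
  size 3 → [7,8,9]=3
  size 4 → [6,7,8,9]=3
  size 5 → [5,6,7,8,9]=3
  size 6 → [4,5,6,7,8,9]=3
  size 7 → [3,4,5,6,7,8,9]=3
  size 8 → [2,3,4,5,6,7,8,9]=3
  first=0(j) contributes 3
  first=1(l) contributes 3
|[w]| = 6

6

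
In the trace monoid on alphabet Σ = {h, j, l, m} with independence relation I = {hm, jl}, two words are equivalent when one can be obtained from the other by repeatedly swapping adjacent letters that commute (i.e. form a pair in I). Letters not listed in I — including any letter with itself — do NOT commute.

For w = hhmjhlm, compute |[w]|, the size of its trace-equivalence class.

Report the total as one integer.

drop 0:h onto floor
drop 1:h onto {0:h}
drop 2:m onto floor
drop 3:j onto {1:h, 2:m}
drop 4:h onto {3:j}
drop 5:l onto {4:h}
drop 6:m onto {5:l}
ground layer = {0:h, 2:m}
drop-orders for the pieces not yet dropped (sum over which currently-grounded one goes next):
  1 to go: {6} 1
  2 to go: {5,6} 1
  3 to go: {4,5,6} 1
  4 to go: {3,4,5,6} 1
  5 to go: {1,3,4,5,6} 1  {2,3,4,5,6} 1
  if 0:h drops first: 2 orders
  if 2:m drops first: 1 orders
heap linearizations: 3

3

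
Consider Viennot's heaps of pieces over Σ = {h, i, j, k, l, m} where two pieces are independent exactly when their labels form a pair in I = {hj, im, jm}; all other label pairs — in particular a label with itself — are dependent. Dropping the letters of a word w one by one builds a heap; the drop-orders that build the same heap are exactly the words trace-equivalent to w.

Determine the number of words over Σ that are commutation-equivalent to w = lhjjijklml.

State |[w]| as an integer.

drop 0:l onto floor
drop 1:h onto {0:l}
drop 2:j onto {0:l}
drop 3:j onto {2:j}
drop 4:i onto {1:h, 3:j}
drop 5:j onto {4:i}
drop 6:k onto {5:j}
drop 7:l onto {6:k}
drop 8:m onto {7:l}
drop 9:l onto {8:m}
ground layer = {0:l}
drop-orders for the pieces not yet dropped (sum over which currently-grounded one goes next):
  1 to go: {9} 1
  2 to go: {8,9} 1
  3 to go: {7,8,9} 1
  4 to go: {6,7,8,9} 1
  5 to go: {5,6,7,8,9} 1
  6 to go: {4,5,6,7,8,9} 1
  7 to go: {1,4,5,6,7,8,9} 1  {3,4,5,6,7,8,9} 1
  8 to go: {1,3,4,5,6,7,8,9} 2  {2,3,4,5,6,7,8,9} 1
  if 0:l drops first: 3 orders

3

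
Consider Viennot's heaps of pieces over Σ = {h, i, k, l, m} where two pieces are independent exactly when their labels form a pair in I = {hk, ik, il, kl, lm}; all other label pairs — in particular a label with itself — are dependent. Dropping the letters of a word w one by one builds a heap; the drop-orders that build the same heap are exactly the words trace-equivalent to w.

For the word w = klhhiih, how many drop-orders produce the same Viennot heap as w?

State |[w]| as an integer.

0(k) covers ∅
1(l) covers ∅
2(h) covers 1:l
3(h) covers 2:h
4(i) covers 3:h
5(i) covers 4:i
6(h) covers 5:i
floor of heap: 0:k, 1:l
completions by unplaced set U, small U first (add the entries for U minus each lowest piece of U):
  |U|=1: {0}:1  {6}:1
  |U|=2: {0,6}:2  {5,6}:1
  |U|=3: {0,5,6}:3  {4,5,6}:1
  |U|=4: {0,4,5,6}:4  {3,4,5,6}:1
  |U|=5: {0,3,4,5,6}:5  {2,3,4,5,6}:1
  start at 0(k): 1
  start at 1(l): 6
sum over floor = 7

7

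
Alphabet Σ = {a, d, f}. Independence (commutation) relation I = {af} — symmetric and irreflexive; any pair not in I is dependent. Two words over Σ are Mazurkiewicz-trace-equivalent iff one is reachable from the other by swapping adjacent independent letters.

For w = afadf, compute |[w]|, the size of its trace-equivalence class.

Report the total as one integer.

0(a) covers ∅
1(f) covers ∅
2(a) covers 0:a
3(d) covers 1:f, 2:a
4(f) covers 3:d
floor of heap: 0:a, 1:f
completions by unplaced set U, small U first (add the entries for U minus each lowest piece of U):
  |U|=1: {4}:1
  |U|=2: {3,4}:1
  |U|=3: {1,3,4}:1  {2,3,4}:1
  start at 0(a): 2
  start at 1(f): 1
sum over floor = 3

3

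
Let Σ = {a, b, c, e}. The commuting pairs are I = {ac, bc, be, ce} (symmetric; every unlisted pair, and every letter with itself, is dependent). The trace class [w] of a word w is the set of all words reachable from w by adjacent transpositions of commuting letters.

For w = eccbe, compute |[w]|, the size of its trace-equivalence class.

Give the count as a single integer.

drop 0:e onto floor
drop 1:c onto floor
drop 2:c onto {1:c}
drop 3:b onto floor
drop 4:e onto {0:e}
ground layer = {0:e, 1:c, 3:b}
drop-orders for the pieces not yet dropped (sum over which currently-grounded one goes next):
  1 to go: {2} 1  {3} 1  {4} 1
  2 to go: {0,4} 1  {1,2} 1  {2,3} 2  {2,4} 2  {3,4} 2
  3 to go: {0,2,4} 3  {0,3,4} 3  {1,2,3} 3  {1,2,4} 3  {2,3,4} 6
  if 0:e drops first: 12 orders
  if 1:c drops first: 12 orders
  if 3:b drops first: 6 orders
heap linearizations: 30

30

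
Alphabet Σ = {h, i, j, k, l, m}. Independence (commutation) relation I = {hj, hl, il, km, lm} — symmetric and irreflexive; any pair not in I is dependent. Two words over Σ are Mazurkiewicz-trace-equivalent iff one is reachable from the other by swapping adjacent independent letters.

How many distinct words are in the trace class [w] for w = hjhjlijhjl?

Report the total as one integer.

0(h) covers ∅
1(j) covers ∅
2(h) covers 0:h
3(j) covers 1:j
4(l) covers 3:j
5(i) covers 2:h, 3:j
6(j) covers 4:l, 5:i
7(h) covers 5:i
8(j) covers 6:j
9(l) covers 8:j
floor of heap: 0:h, 1:j
completions by unplaced set U, small U first (add the entries for U minus each lowest piece of U):
  |U|=1: {7}:1  {9}:1
  |U|=2: {7,9}:2  {8,9}:1
  |U|=3: {6,8,9}:1  {7,8,9}:3
  |U|=4: {4,6,8,9}:1  {6,7,8,9}:4
  |U|=5: {4,6,7,8,9}:5  {5,6,7,8,9}:4
  |U|=6: {2,5,6,7,8,9}:4  {4,5,6,7,8,9}:9
  |U|=7: {0,2,5,6,7,8,9}:4  {2,4,5,6,7,8,9}:13  {3,4,5,6,7,8,9}:9
  |U|=8: {0,2,4,5,6,7,8,9}:17  {1,3,4,5,6,7,8,9}:9  {2,3,4,5,6,7,8,9}:22
  start at 0(h): 31
  start at 1(j): 39
sum over floor = 70

70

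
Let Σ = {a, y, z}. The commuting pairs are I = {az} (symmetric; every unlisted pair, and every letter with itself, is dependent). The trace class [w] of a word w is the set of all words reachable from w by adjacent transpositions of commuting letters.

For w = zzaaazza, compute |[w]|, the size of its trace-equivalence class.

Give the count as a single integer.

piece 0:z — minimal
piece 1:z rests on {0:z}
piece 2:a — minimal
piece 3:a rests on {2:a}
piece 4:a rests on {3:a}
piece 5:z rests on {1:z}
piece 6:z rests on {5:z}
piece 7:a rests on {4:a}
minimal pieces: {0:z, 2:a}
ways to finish when only these pieces remain (= sum over removing one remaining piece with nothing left below it):
  1 left: {6}→1  {7}→1
  2 left: {4,7}→1  {5,6}→1  {6,7}→2
  3 left: {1,5,6}→1  {3,4,7}→1  {4,6,7}→3  {5,6,7}→3
  4 left: {0,1,5,6}→1  {1,5,6,7}→4  {2,3,4,7}→1  {3,4,6,7}→4  {4,5,6,7}→6
  5 left: {0,1,5,6,7}→5  {1,4,5,6,7}→10  {2,3,4,6,7}→5  {3,4,5,6,7}→10
  6 left: {0,1,4,5,6,7}→15  {1,3,4,5,6,7}→20  {2,3,4,5,6,7}→15
  placing 0:z first → 35 extensions
  placing 2:a first → 35 extensions
total linear extensions = 70

70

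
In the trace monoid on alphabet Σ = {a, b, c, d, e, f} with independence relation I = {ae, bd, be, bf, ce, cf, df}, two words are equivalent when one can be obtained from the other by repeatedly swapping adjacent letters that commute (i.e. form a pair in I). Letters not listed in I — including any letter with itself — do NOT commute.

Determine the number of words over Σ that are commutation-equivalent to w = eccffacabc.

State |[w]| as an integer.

10

#0=e has no predecessor
#1=c has no predecessor
#2=c depends on [1:c]
#3=f depends on [0:e]
#4=f depends on [3:f]
#5=a depends on [2:c, 4:f]
#6=c depends on [5:a]
#7=a depends on [6:c]
#8=b depends on [7:a]
#9=c depends on [8:b]
sources: [0:e, 1:c]
N(rest) = Σ N(rest − s) over sources s of rest; N(one piece) = 1:
  size 1 → [9]=1
  size 2 → [8,9]=1
  size 3 → [7,8,9]=1
  size 4 → [6,7,8,9]=1
  size 5 → [5,6,7,8,9]=1
  size 6 → [2,5,6,7,8,9]=1  [4,5,6,7,8,9]=1
  size 7 → [1,2,5,6,7,8,9]=1  [2,4,5,6,7,8,9]=2  [3,4,5,6,7,8,9]=1
  size 8 → [0,3,4,5,6,7,8,9]=1  [1,2,4,5,6,7,8,9]=3  [2,3,4,5,6,7,8,9]=3
  first=0(e) contributes 6
  first=1(c) contributes 4
|[w]| = 10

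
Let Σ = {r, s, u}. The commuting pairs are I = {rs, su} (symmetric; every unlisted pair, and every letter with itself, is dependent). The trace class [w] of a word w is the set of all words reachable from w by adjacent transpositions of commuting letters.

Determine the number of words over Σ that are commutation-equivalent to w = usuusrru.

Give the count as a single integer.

28

piece 0:u — minimal
piece 1:s — minimal
piece 2:u rests on {0:u}
piece 3:u rests on {2:u}
piece 4:s rests on {1:s}
piece 5:r rests on {3:u}
piece 6:r rests on {5:r}
piece 7:u rests on {6:r}
minimal pieces: {0:u, 1:s}
ways to finish when only these pieces remain (= sum over removing one remaining piece with nothing left below it):
  1 left: {4}→1  {7}→1
  2 left: {1,4}→1  {4,7}→2  {6,7}→1
  3 left: {1,4,7}→3  {4,6,7}→3  {5,6,7}→1
  4 left: {1,4,6,7}→6  {3,5,6,7}→1  {4,5,6,7}→4
  5 left: {1,4,5,6,7}→10  {2,3,5,6,7}→1  {3,4,5,6,7}→5
  6 left: {0,2,3,5,6,7}→1  {1,3,4,5,6,7}→15  {2,3,4,5,6,7}→6
  placing 0:u first → 21 extensions
  placing 1:s first → 7 extensions
total linear extensions = 28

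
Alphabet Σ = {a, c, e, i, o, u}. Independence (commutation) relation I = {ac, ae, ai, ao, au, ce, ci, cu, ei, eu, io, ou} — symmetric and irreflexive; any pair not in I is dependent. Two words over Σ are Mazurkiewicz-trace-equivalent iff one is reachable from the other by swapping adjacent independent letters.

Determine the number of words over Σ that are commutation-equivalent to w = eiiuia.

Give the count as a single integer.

30

0(e) covers ∅
1(i) covers ∅
2(i) covers 1:i
3(u) covers 2:i
4(i) covers 3:u
5(a) covers ∅
floor of heap: 0:e, 1:i, 5:a
completions by unplaced set U, small U first (add the entries for U minus each lowest piece of U):
  |U|=1: {0}:1  {4}:1  {5}:1
  |U|=2: {0,4}:2  {0,5}:2  {3,4}:1  {4,5}:2
  |U|=3: {0,3,4}:3  {0,4,5}:6  {2,3,4}:1  {3,4,5}:3
  |U|=4: {0,2,3,4}:4  {0,3,4,5}:12  {1,2,3,4}:1  {2,3,4,5}:4
  start at 0(e): 5
  start at 1(i): 20
  start at 5(a): 5
sum over floor = 30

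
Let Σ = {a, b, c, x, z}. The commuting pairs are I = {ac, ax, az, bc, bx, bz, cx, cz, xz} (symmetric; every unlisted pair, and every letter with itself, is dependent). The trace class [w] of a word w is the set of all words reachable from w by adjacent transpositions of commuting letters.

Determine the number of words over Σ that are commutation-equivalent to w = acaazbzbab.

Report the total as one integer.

360

piece 0:a — minimal
piece 1:c — minimal
piece 2:a rests on {0:a}
piece 3:a rests on {2:a}
piece 4:z — minimal
piece 5:b rests on {3:a}
piece 6:z rests on {4:z}
piece 7:b rests on {5:b}
piece 8:a rests on {7:b}
piece 9:b rests on {8:a}
minimal pieces: {0:a, 1:c, 4:z}
ways to finish when only these pieces remain (= sum over removing one remaining piece with nothing left below it):
  1 left: {1}→1  {6}→1  {9}→1
  2 left: {1,6}→2  {1,9}→2  {4,6}→1  {6,9}→2  {8,9}→1
  3 left: {1,4,6}→3  {1,6,9}→6  {1,8,9}→3  {4,6,9}→3  {6,8,9}→3  {7,8,9}→1
  4 left: {1,4,6,9}→12  {1,6,8,9}→12  {1,7,8,9}→4  {4,6,8,9}→6  {5,7,8,9}→1  {6,7,8,9}→4
  5 left: {1,4,6,8,9}→30  {1,5,7,8,9}→5  {1,6,7,8,9}→20  {3,5,7,8,9}→1  {4,6,7,8,9}→10  {5,6,7,8,9}→5
  6 left: {1,3,5,7,8,9}→6  {1,4,6,7,8,9}→60  {1,5,6,7,8,9}→30  {2,3,5,7,8,9}→1  {3,5,6,7,8,9}→6  {4,5,6,7,8,9}→15
  7 left: {0,2,3,5,7,8,9}→1  {1,2,3,5,7,8,9}→7  {1,3,5,6,7,8,9}→42  {1,4,5,6,7,8,9}→105  {2,3,5,6,7,8,9}→7  {3,4,5,6,7,8,9}→21
  8 left: {0,1,2,3,5,7,8,9}→8  {0,2,3,5,6,7,8,9}→8  {1,2,3,5,6,7,8,9}→56  {1,3,4,5,6,7,8,9}→168  {2,3,4,5,6,7,8,9}→28
  placing 0:a first → 252 extensions
  placing 1:c first → 36 extensions
  placing 4:z first → 72 extensions
total linear extensions = 360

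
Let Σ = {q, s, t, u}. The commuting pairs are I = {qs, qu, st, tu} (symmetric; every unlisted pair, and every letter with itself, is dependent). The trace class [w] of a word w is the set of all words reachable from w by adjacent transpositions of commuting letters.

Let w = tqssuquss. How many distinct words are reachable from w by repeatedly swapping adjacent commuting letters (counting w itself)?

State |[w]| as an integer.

drop 0:t onto floor
drop 1:q onto {0:t}
drop 2:s onto floor
drop 3:s onto {2:s}
drop 4:u onto {3:s}
drop 5:q onto {1:q}
drop 6:u onto {4:u}
drop 7:s onto {6:u}
drop 8:s onto {7:s}
ground layer = {0:t, 2:s}
drop-orders for the pieces not yet dropped (sum over which currently-grounded one goes next):
  1 to go: {5} 1  {8} 1
  2 to go: {1,5} 1  {5,8} 2  {7,8} 1
  3 to go: {0,1,5} 1  {1,5,8} 3  {5,7,8} 3  {6,7,8} 1
  4 to go: {0,1,5,8} 4  {1,5,7,8} 6  {4,6,7,8} 1  {5,6,7,8} 4
  5 to go: {0,1,5,7,8} 10  {1,5,6,7,8} 10  {3,4,6,7,8} 1  {4,5,6,7,8} 5
  6 to go: {0,1,5,6,7,8} 20  {1,4,5,6,7,8} 15  {2,3,4,6,7,8} 1  {3,4,5,6,7,8} 6
  7 to go: {0,1,4,5,6,7,8} 35  {1,3,4,5,6,7,8} 21  {2,3,4,5,6,7,8} 7
  if 0:t drops first: 28 orders
  if 2:s drops first: 56 orders
heap linearizations: 84

84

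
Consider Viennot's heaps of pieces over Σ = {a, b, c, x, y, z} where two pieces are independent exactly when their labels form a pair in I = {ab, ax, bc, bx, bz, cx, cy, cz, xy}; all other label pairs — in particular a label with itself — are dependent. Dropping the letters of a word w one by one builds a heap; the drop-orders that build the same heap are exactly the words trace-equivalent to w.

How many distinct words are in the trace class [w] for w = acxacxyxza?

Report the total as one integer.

147

drop 0:a onto floor
drop 1:c onto {0:a}
drop 2:x onto floor
drop 3:a onto {1:c}
drop 4:c onto {3:a}
drop 5:x onto {2:x}
drop 6:y onto {3:a}
drop 7:x onto {5:x}
drop 8:z onto {6:y, 7:x}
drop 9:a onto {4:c, 8:z}
ground layer = {0:a, 2:x}
drop-orders for the pieces not yet dropped (sum over which currently-grounded one goes next):
  1 to go: {9} 1
  2 to go: {4,9} 1  {8,9} 1
  3 to go: {4,8,9} 2  {6,8,9} 1  {7,8,9} 1
  4 to go: {4,6,8,9} 3  {4,7,8,9} 3  {5,7,8,9} 1  {6,7,8,9} 2
  5 to go: {2,5,7,8,9} 1  {3,4,6,8,9} 3  {4,5,7,8,9} 4  {4,6,7,8,9} 8  {5,6,7,8,9} 3
  6 to go: {1,3,4,6,8,9} 3  {2,4,5,7,8,9} 5  {2,5,6,7,8,9} 4  {3,4,6,7,8,9} 11  {4,5,6,7,8,9} 15
  7 to go: {0,1,3,4,6,8,9} 3  {1,3,4,6,7,8,9} 14  {2,4,5,6,7,8,9} 24  {3,4,5,6,7,8,9} 26
  8 to go: {0,1,3,4,6,7,8,9} 17  {1,3,4,5,6,7,8,9} 40  {2,3,4,5,6,7,8,9} 50
  if 0:a drops first: 90 orders
  if 2:x drops first: 57 orders
heap linearizations: 147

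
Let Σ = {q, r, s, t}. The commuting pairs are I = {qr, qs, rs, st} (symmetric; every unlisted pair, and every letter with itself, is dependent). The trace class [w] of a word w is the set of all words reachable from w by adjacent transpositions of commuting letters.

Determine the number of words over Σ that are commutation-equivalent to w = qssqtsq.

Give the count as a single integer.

#0=q has no predecessor
#1=s has no predecessor
#2=s depends on [1:s]
#3=q depends on [0:q]
#4=t depends on [3:q]
#5=s depends on [2:s]
#6=q depends on [4:t]
sources: [0:q, 1:s]
N(rest) = Σ N(rest − s) over sources s of rest; N(one piece) = 1:
  size 1 → [5]=1  [6]=1
  size 2 → [2,5]=1  [4,6]=1  [5,6]=2
  size 3 → [1,2,5]=1  [2,5,6]=3  [3,4,6]=1  [4,5,6]=3
  size 4 → [0,3,4,6]=1  [1,2,5,6]=4  [2,4,5,6]=6  [3,4,5,6]=4
  size 5 → [0,3,4,5,6]=5  [1,2,4,5,6]=10  [2,3,4,5,6]=10
  first=0(q) contributes 20
  first=1(s) contributes 15
|[w]| = 35

35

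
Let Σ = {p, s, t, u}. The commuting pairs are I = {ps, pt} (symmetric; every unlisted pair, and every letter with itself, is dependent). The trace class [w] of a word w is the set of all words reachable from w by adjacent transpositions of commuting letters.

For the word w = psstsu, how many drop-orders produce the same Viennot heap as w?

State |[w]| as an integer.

0(p) covers ∅
1(s) covers ∅
2(s) covers 1:s
3(t) covers 2:s
4(s) covers 3:t
5(u) covers 0:p, 4:s
floor of heap: 0:p, 1:s
completions by unplaced set U, small U first (add the entries for U minus each lowest piece of U):
  |U|=1: {5}:1
  |U|=2: {0,5}:1  {4,5}:1
  |U|=3: {0,4,5}:2  {3,4,5}:1
  |U|=4: {0,3,4,5}:3  {2,3,4,5}:1
  start at 0(p): 1
  start at 1(s): 4
sum over floor = 5

5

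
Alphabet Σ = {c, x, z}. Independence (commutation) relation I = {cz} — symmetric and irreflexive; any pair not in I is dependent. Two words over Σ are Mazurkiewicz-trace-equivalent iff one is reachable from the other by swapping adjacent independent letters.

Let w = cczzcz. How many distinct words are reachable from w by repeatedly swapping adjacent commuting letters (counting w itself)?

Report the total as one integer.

#0=c has no predecessor
#1=c depends on [0:c]
#2=z has no predecessor
#3=z depends on [2:z]
#4=c depends on [1:c]
#5=z depends on [3:z]
sources: [0:c, 2:z]
N(rest) = Σ N(rest − s) over sources s of rest; N(one piece) = 1:
  size 1 → [4]=1  [5]=1
  size 2 → [1,4]=1  [3,5]=1  [4,5]=2
  size 3 → [0,1,4]=1  [1,4,5]=3  [2,3,5]=1  [3,4,5]=3
  size 4 → [0,1,4,5]=4  [1,3,4,5]=6  [2,3,4,5]=4
  first=0(c) contributes 10
  first=2(z) contributes 10
|[w]| = 20

20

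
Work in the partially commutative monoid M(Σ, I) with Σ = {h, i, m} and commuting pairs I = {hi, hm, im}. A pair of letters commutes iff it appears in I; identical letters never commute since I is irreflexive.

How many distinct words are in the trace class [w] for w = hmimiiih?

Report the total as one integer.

420

piece 0:h — minimal
piece 1:m — minimal
piece 2:i — minimal
piece 3:m rests on {1:m}
piece 4:i rests on {2:i}
piece 5:i rests on {4:i}
piece 6:i rests on {5:i}
piece 7:h rests on {0:h}
minimal pieces: {0:h, 1:m, 2:i}
ways to finish when only these pieces remain (= sum over removing one remaining piece with nothing left below it):
  1 left: {3}→1  {6}→1  {7}→1
  2 left: {0,7}→1  {1,3}→1  {3,6}→2  {3,7}→2  {5,6}→1  {6,7}→2
  3 left: {0,3,7}→3  {0,6,7}→3  {1,3,6}→3  {1,3,7}→3  {3,5,6}→3  {3,6,7}→6  {4,5,6}→1  {5,6,7}→3
  4 left: {0,1,3,7}→6  {0,3,6,7}→12  {0,5,6,7}→6  {1,3,5,6}→6  {1,3,6,7}→12  {2,4,5,6}→1  {3,4,5,6}→4  {3,5,6,7}→12  {4,5,6,7}→4
  5 left: {0,1,3,6,7}→30  {0,3,5,6,7}→30  {0,4,5,6,7}→10  {1,3,4,5,6}→10  {1,3,5,6,7}→30  {2,3,4,5,6}→5  {2,4,5,6,7}→5  {3,4,5,6,7}→20
  6 left: {0,1,3,5,6,7}→90  {0,2,4,5,6,7}→15  {0,3,4,5,6,7}→60  {1,2,3,4,5,6}→15  {1,3,4,5,6,7}→60  {2,3,4,5,6,7}→30
  placing 0:h first → 105 extensions
  placing 1:m first → 105 extensions
  placing 2:i first → 210 extensions
total linear extensions = 420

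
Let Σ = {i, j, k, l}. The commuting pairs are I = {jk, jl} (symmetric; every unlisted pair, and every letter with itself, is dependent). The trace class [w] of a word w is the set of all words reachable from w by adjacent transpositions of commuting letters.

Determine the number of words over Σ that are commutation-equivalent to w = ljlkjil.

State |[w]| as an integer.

#0=l has no predecessor
#1=j has no predecessor
#2=l depends on [0:l]
#3=k depends on [2:l]
#4=j depends on [1:j]
#5=i depends on [3:k, 4:j]
#6=l depends on [5:i]
sources: [0:l, 1:j]
N(rest) = Σ N(rest − s) over sources s of rest; N(one piece) = 1:
  size 1 → [6]=1
  size 2 → [5,6]=1
  size 3 → [3,5,6]=1  [4,5,6]=1
  size 4 → [1,4,5,6]=1  [2,3,5,6]=1  [3,4,5,6]=2
  size 5 → [0,2,3,5,6]=1  [1,3,4,5,6]=3  [2,3,4,5,6]=3
  first=0(l) contributes 6
  first=1(j) contributes 4
|[w]| = 10

10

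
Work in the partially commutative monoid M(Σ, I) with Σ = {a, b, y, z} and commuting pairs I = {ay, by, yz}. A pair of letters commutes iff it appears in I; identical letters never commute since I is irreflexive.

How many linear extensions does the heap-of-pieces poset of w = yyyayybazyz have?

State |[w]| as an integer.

drop 0:y onto floor
drop 1:y onto {0:y}
drop 2:y onto {1:y}
drop 3:a onto floor
drop 4:y onto {2:y}
drop 5:y onto {4:y}
drop 6:b onto {3:a}
drop 7:a onto {6:b}
drop 8:z onto {7:a}
drop 9:y onto {5:y}
drop 10:z onto {8:z}
ground layer = {0:y, 3:a}
drop-orders for the pieces not yet dropped (sum over which currently-grounded one goes next):
  1 to go: {9} 1  {10} 1
  2 to go: {5,9} 1  {8,10} 1  {9,10} 2
  3 to go: {4,5,9} 1  {5,9,10} 3  {7,8,10} 1  {8,9,10} 3
  4 to go: {2,4,5,9} 1  {4,5,9,10} 4  {5,8,9,10} 6  {6,7,8,10} 1  {7,8,9,10} 4
  5 to go: {1,2,4,5,9} 1  {2,4,5,9,10} 5  {3,6,7,8,10} 1  {4,5,8,9,10} 10  {5,7,8,9,10} 10  {6,7,8,9,10} 5
  6 to go: {0,1,2,4,5,9} 1  {1,2,4,5,9,10} 6  {2,4,5,8,9,10} 15  {3,6,7,8,9,10} 6  {4,5,7,8,9,10} 20  {5,6,7,8,9,10} 15
  7 to go: {0,1,2,4,5,9,10} 7  {1,2,4,5,8,9,10} 21  {2,4,5,7,8,9,10} 35  {3,5,6,7,8,9,10} 21  {4,5,6,7,8,9,10} 35
  8 to go: {0,1,2,4,5,8,9,10} 28  {1,2,4,5,7,8,9,10} 56  {2,4,5,6,7,8,9,10} 70  {3,4,5,6,7,8,9,10} 56
  9 to go: {0,1,2,4,5,7,8,9,10} 84  {1,2,4,5,6,7,8,9,10} 126  {2,3,4,5,6,7,8,9,10} 126
  if 0:y drops first: 252 orders
  if 3:a drops first: 210 orders
heap linearizations: 462

462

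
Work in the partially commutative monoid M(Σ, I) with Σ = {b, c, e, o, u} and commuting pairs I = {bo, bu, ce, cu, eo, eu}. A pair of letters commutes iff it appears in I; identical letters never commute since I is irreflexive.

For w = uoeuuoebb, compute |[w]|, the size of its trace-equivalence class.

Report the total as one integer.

126

piece 0:u — minimal
piece 1:o rests on {0:u}
piece 2:e — minimal
piece 3:u rests on {1:o}
piece 4:u rests on {3:u}
piece 5:o rests on {4:u}
piece 6:e rests on {2:e}
piece 7:b rests on {6:e}
piece 8:b rests on {7:b}
minimal pieces: {0:u, 2:e}
ways to finish when only these pieces remain (= sum over removing one remaining piece with nothing left below it):
  1 left: {5}→1  {8}→1
  2 left: {4,5}→1  {5,8}→2  {7,8}→1
  3 left: {3,4,5}→1  {4,5,8}→3  {5,7,8}→3  {6,7,8}→1
  4 left: {1,3,4,5}→1  {2,6,7,8}→1  {3,4,5,8}→4  {4,5,7,8}→6  {5,6,7,8}→4
  5 left: {0,1,3,4,5}→1  {1,3,4,5,8}→5  {2,5,6,7,8}→5  {3,4,5,7,8}→10  {4,5,6,7,8}→10
  6 left: {0,1,3,4,5,8}→6  {1,3,4,5,7,8}→15  {2,4,5,6,7,8}→15  {3,4,5,6,7,8}→20
  7 left: {0,1,3,4,5,7,8}→21  {1,3,4,5,6,7,8}→35  {2,3,4,5,6,7,8}→35
  placing 0:u first → 70 extensions
  placing 2:e first → 56 extensions
total linear extensions = 126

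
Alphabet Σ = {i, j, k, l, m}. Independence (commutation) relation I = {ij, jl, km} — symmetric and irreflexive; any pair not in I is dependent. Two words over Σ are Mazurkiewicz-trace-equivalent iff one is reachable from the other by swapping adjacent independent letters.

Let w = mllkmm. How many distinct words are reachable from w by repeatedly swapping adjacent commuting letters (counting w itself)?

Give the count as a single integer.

0(m) covers ∅
1(l) covers 0:m
2(l) covers 1:l
3(k) covers 2:l
4(m) covers 2:l
5(m) covers 4:m
floor of heap: 0:m
completions by unplaced set U, small U first (add the entries for U minus each lowest piece of U):
  |U|=1: {3}:1  {5}:1
  |U|=2: {3,5}:2  {4,5}:1
  |U|=3: {3,4,5}:3
  |U|=4: {2,3,4,5}:3
  start at 0(m): 3

3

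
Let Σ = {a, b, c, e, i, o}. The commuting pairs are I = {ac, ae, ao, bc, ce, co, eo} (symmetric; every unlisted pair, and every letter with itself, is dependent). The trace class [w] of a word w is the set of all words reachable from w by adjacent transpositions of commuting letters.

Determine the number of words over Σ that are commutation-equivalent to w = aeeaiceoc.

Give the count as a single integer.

72

piece 0:a — minimal
piece 1:e — minimal
piece 2:e rests on {1:e}
piece 3:a rests on {0:a}
piece 4:i rests on {2:e, 3:a}
piece 5:c rests on {4:i}
piece 6:e rests on {4:i}
piece 7:o rests on {4:i}
piece 8:c rests on {5:c}
minimal pieces: {0:a, 1:e}
ways to finish when only these pieces remain (= sum over removing one remaining piece with nothing left below it):
  1 left: {6}→1  {7}→1  {8}→1
  2 left: {5,8}→1  {6,7}→2  {6,8}→2  {7,8}→2
  3 left: {5,6,8}→3  {5,7,8}→3  {6,7,8}→6
  4 left: {5,6,7,8}→12
  5 left: {4,5,6,7,8}→12
  6 left: {2,4,5,6,7,8}→12  {3,4,5,6,7,8}→12
  7 left: {0,3,4,5,6,7,8}→12  {1,2,4,5,6,7,8}→12  {2,3,4,5,6,7,8}→24
  placing 0:a first → 36 extensions
  placing 1:e first → 36 extensions
total linear extensions = 72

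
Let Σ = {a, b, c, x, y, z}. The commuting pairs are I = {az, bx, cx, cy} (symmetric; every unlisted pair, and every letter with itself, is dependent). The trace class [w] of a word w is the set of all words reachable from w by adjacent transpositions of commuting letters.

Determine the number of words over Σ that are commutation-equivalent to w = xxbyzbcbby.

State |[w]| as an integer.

3

drop 0:x onto floor
drop 1:x onto {0:x}
drop 2:b onto floor
drop 3:y onto {1:x, 2:b}
drop 4:z onto {3:y}
drop 5:b onto {4:z}
drop 6:c onto {5:b}
drop 7:b onto {6:c}
drop 8:b onto {7:b}
drop 9:y onto {8:b}
ground layer = {0:x, 2:b}
drop-orders for the pieces not yet dropped (sum over which currently-grounded one goes next):
  1 to go: {9} 1
  2 to go: {8,9} 1
  3 to go: {7,8,9} 1
  4 to go: {6,7,8,9} 1
  5 to go: {5,6,7,8,9} 1
  6 to go: {4,5,6,7,8,9} 1
  7 to go: {3,4,5,6,7,8,9} 1
  8 to go: {1,3,4,5,6,7,8,9} 1  {2,3,4,5,6,7,8,9} 1
  if 0:x drops first: 2 orders
  if 2:b drops first: 1 orders
heap linearizations: 3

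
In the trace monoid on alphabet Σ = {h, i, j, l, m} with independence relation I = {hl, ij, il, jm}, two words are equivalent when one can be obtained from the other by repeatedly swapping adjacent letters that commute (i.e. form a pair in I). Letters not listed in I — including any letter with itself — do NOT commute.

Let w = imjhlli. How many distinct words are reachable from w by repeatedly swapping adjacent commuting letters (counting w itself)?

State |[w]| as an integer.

18

0(i) covers ∅
1(m) covers 0:i
2(j) covers ∅
3(h) covers 1:m, 2:j
4(l) covers 1:m, 2:j
5(l) covers 4:l
6(i) covers 3:h
floor of heap: 0:i, 2:j
completions by unplaced set U, small U first (add the entries for U minus each lowest piece of U):
  |U|=1: {5}:1  {6}:1
  |U|=2: {3,6}:1  {4,5}:1  {5,6}:2
  |U|=3: {3,5,6}:3  {4,5,6}:3
  |U|=4: {3,4,5,6}:6
  |U|=5: {1,3,4,5,6}:6  {2,3,4,5,6}:6
  start at 0(i): 12
  start at 2(j): 6
sum over floor = 18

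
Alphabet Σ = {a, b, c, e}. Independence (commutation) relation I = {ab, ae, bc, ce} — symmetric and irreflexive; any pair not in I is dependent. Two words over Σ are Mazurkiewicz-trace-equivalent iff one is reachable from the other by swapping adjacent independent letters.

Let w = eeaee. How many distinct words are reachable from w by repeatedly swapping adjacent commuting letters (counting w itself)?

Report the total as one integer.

5

0(e) covers ∅
1(e) covers 0:e
2(a) covers ∅
3(e) covers 1:e
4(e) covers 3:e
floor of heap: 0:e, 2:a
completions by unplaced set U, small U first (add the entries for U minus each lowest piece of U):
  |U|=1: {2}:1  {4}:1
  |U|=2: {2,4}:2  {3,4}:1
  |U|=3: {1,3,4}:1  {2,3,4}:3
  start at 0(e): 4
  start at 2(a): 1
sum over floor = 5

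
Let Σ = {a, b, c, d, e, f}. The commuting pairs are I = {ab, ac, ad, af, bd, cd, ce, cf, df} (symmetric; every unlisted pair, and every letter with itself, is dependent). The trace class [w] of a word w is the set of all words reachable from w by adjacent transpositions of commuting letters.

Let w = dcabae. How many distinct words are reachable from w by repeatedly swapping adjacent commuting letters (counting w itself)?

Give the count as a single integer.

drop 0:d onto floor
drop 1:c onto floor
drop 2:a onto floor
drop 3:b onto {1:c}
drop 4:a onto {2:a}
drop 5:e onto {0:d, 3:b, 4:a}
ground layer = {0:d, 1:c, 2:a}
drop-orders for the pieces not yet dropped (sum over which currently-grounded one goes next):
  1 to go: {5} 1
  2 to go: {0,5} 1  {3,5} 1  {4,5} 1
  3 to go: {0,3,5} 2  {0,4,5} 2  {1,3,5} 1  {2,4,5} 1  {3,4,5} 2
  4 to go: {0,1,3,5} 3  {0,2,4,5} 3  {0,3,4,5} 6  {1,3,4,5} 3  {2,3,4,5} 3
  if 0:d drops first: 6 orders
  if 1:c drops first: 12 orders
  if 2:a drops first: 12 orders
heap linearizations: 30

30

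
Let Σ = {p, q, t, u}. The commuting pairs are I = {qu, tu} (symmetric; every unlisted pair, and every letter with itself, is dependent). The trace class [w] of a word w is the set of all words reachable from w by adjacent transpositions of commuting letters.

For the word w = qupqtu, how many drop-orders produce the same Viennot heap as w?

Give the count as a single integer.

piece 0:q — minimal
piece 1:u — minimal
piece 2:p rests on {0:q, 1:u}
piece 3:q rests on {2:p}
piece 4:t rests on {3:q}
piece 5:u rests on {2:p}
minimal pieces: {0:q, 1:u}
ways to finish when only these pieces remain (= sum over removing one remaining piece with nothing left below it):
  1 left: {4}→1  {5}→1
  2 left: {3,4}→1  {4,5}→2
  3 left: {3,4,5}→3
  4 left: {2,3,4,5}→3
  placing 0:q first → 3 extensions
  placing 1:u first → 3 extensions
total linear extensions = 6

6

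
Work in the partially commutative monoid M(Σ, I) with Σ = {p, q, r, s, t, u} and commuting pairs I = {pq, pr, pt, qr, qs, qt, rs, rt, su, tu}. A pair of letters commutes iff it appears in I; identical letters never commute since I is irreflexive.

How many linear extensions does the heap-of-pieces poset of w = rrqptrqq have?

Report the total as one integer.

0(r) covers ∅
1(r) covers 0:r
2(q) covers ∅
3(p) covers ∅
4(t) covers ∅
5(r) covers 1:r
6(q) covers 2:q
7(q) covers 6:q
floor of heap: 0:r, 2:q, 3:p, 4:t
completions by unplaced set U, small U first (add the entries for U minus each lowest piece of U):
  |U|=1: {3}:1  {4}:1  {5}:1  {7}:1
  |U|=2: {1,5}:1  {3,4}:2  {3,5}:2  {3,7}:2  {4,5}:2  {4,7}:2  {5,7}:2  {6,7}:1
  |U|=3: {0,1,5}:1  {1,3,5}:3  {1,4,5}:3  {1,5,7}:3  {2,6,7}:1  {3,4,5}:6  {3,4,7}:6  {3,5,7}:6  {3,6,7}:3  {4,5,7}:6  {4,6,7}:3  {5,6,7}:3
  |U|=4: {0,1,3,5}:4  {0,1,4,5}:4  {0,1,5,7}:4  {1,3,4,5}:12  {1,3,5,7}:12  {1,4,5,7}:12  {1,5,6,7}:6  {2,3,6,7}:4  {2,4,6,7}:4  {2,5,6,7}:4  {3,4,5,7}:24  {3,4,6,7}:12  {3,5,6,7}:12  {4,5,6,7}:12
  |U|=5: {0,1,3,4,5}:20  {0,1,3,5,7}:20  {0,1,4,5,7}:20  {0,1,5,6,7}:10  {1,2,5,6,7}:10  {1,3,4,5,7}:60  {1,3,5,6,7}:30  {1,4,5,6,7}:30  {2,3,4,6,7}:20  {2,3,5,6,7}:20  {2,4,5,6,7}:20  {3,4,5,6,7}:60
  |U|=6: {0,1,2,5,6,7}:20  {0,1,3,4,5,7}:120  {0,1,3,5,6,7}:60  {0,1,4,5,6,7}:60  {1,2,3,5,6,7}:60  {1,2,4,5,6,7}:60  {1,3,4,5,6,7}:180  {2,3,4,5,6,7}:120
  start at 0(r): 420
  start at 2(q): 420
  start at 3(p): 140
  start at 4(t): 140
sum over floor = 1120

1120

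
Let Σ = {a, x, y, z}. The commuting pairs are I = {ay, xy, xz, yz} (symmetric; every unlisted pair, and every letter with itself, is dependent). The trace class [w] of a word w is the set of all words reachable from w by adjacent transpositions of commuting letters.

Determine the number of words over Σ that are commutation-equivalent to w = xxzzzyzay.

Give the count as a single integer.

piece 0:x — minimal
piece 1:x rests on {0:x}
piece 2:z — minimal
piece 3:z rests on {2:z}
piece 4:z rests on {3:z}
piece 5:y — minimal
piece 6:z rests on {4:z}
piece 7:a rests on {1:x, 6:z}
piece 8:y rests on {5:y}
minimal pieces: {0:x, 2:z, 5:y}
ways to finish when only these pieces remain (= sum over removing one remaining piece with nothing left below it):
  1 left: {7}→1  {8}→1
  2 left: {1,7}→1  {5,8}→1  {6,7}→1  {7,8}→2
  3 left: {0,1,7}→1  {1,6,7}→2  {1,7,8}→3  {4,6,7}→1  {5,7,8}→3  {6,7,8}→3
  4 left: {0,1,6,7}→3  {0,1,7,8}→4  {1,4,6,7}→3  {1,5,7,8}→6  {1,6,7,8}→8  {3,4,6,7}→1  {4,6,7,8}→4  {5,6,7,8}→6
  5 left: {0,1,4,6,7}→6  {0,1,5,7,8}→10  {0,1,6,7,8}→15  {1,3,4,6,7}→4  {1,4,6,7,8}→15  {1,5,6,7,8}→20  {2,3,4,6,7}→1  {3,4,6,7,8}→5  {4,5,6,7,8}→10
  6 left: {0,1,3,4,6,7}→10  {0,1,4,6,7,8}→36  {0,1,5,6,7,8}→45  {1,2,3,4,6,7}→5  {1,3,4,6,7,8}→24  {1,4,5,6,7,8}→45  {2,3,4,6,7,8}→6  {3,4,5,6,7,8}→15
  7 left: {0,1,2,3,4,6,7}→15  {0,1,3,4,6,7,8}→70  {0,1,4,5,6,7,8}→126  {1,2,3,4,6,7,8}→35  {1,3,4,5,6,7,8}→84  {2,3,4,5,6,7,8}→21
  placing 0:x first → 140 extensions
  placing 2:z first → 280 extensions
  placing 5:y first → 120 extensions
total linear extensions = 540

540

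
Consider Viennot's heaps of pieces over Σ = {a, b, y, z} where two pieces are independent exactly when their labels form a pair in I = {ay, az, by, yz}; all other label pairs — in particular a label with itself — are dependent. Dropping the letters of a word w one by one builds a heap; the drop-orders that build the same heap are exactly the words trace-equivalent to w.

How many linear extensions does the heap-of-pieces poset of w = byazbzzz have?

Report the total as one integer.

16

0(b) covers ∅
1(y) covers ∅
2(a) covers 0:b
3(z) covers 0:b
4(b) covers 2:a, 3:z
5(z) covers 4:b
6(z) covers 5:z
7(z) covers 6:z
floor of heap: 0:b, 1:y
completions by unplaced set U, small U first (add the entries for U minus each lowest piece of U):
  |U|=1: {1}:1  {7}:1
  |U|=2: {1,7}:2  {6,7}:1
  |U|=3: {1,6,7}:3  {5,6,7}:1
  |U|=4: {1,5,6,7}:4  {4,5,6,7}:1
  |U|=5: {1,4,5,6,7}:5  {2,4,5,6,7}:1  {3,4,5,6,7}:1
  |U|=6: {1,2,4,5,6,7}:6  {1,3,4,5,6,7}:6  {2,3,4,5,6,7}:2
  start at 0(b): 14
  start at 1(y): 2
sum over floor = 16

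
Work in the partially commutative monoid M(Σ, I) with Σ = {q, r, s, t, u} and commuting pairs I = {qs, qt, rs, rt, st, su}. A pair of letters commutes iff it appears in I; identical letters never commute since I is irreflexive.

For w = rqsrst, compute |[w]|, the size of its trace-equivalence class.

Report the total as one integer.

60

piece 0:r — minimal
piece 1:q rests on {0:r}
piece 2:s — minimal
piece 3:r rests on {1:q}
piece 4:s rests on {2:s}
piece 5:t — minimal
minimal pieces: {0:r, 2:s, 5:t}
ways to finish when only these pieces remain (= sum over removing one remaining piece with nothing left below it):
  1 left: {3}→1  {4}→1  {5}→1
  2 left: {1,3}→1  {2,4}→1  {3,4}→2  {3,5}→2  {4,5}→2
  3 left: {0,1,3}→1  {1,3,4}→3  {1,3,5}→3  {2,3,4}→3  {2,4,5}→3  {3,4,5}→6
  4 left: {0,1,3,4}→4  {0,1,3,5}→4  {1,2,3,4}→6  {1,3,4,5}→12  {2,3,4,5}→12
  placing 0:r first → 30 extensions
  placing 2:s first → 20 extensions
  placing 5:t first → 10 extensions
total linear extensions = 60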